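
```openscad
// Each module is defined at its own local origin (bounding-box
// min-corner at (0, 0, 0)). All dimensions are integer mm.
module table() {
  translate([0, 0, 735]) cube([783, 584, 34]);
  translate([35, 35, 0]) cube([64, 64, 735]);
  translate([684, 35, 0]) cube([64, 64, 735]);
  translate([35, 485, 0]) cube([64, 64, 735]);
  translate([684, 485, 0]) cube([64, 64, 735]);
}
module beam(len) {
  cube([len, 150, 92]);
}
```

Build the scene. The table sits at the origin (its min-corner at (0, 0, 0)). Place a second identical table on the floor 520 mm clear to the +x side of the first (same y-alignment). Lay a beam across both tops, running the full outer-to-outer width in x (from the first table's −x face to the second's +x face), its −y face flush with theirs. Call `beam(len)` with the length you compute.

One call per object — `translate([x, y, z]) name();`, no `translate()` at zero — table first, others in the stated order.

table();
translate([1303, 0, 0]) table();
translate([0, 0, 769]) beam(2086);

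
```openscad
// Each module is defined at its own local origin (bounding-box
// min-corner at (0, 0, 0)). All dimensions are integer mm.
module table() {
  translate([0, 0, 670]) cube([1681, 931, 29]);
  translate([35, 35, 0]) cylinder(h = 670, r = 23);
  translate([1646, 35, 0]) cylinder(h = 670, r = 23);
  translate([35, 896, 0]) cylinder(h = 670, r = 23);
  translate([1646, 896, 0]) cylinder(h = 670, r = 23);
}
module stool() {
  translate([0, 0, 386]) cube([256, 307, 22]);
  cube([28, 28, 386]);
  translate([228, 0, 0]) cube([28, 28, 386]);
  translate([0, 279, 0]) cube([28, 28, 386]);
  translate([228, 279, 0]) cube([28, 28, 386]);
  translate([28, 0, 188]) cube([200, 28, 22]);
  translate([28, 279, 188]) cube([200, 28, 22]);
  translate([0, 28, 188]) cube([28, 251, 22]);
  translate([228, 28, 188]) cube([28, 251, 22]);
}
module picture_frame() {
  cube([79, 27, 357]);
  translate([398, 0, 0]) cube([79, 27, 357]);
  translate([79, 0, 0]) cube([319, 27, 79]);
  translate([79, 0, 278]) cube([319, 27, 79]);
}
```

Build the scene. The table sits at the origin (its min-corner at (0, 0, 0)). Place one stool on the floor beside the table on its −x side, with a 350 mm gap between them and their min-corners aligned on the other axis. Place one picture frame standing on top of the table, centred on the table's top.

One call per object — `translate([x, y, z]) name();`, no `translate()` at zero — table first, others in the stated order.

table();
translate([-606, 0, 0]) stool();
translate([602, 452, 699]) picture_frame();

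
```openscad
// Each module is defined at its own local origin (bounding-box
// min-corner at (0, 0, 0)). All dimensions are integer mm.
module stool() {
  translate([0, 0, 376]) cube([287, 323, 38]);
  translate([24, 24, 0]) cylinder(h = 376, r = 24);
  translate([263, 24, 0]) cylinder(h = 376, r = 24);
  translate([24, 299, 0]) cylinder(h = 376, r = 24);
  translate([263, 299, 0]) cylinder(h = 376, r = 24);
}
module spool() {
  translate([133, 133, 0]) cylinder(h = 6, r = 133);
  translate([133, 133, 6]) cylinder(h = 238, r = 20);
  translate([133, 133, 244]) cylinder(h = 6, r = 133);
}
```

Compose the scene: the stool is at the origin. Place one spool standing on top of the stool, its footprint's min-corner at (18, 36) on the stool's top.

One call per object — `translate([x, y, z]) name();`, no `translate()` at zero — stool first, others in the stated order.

stool();
translate([18, 36, 414]) spool();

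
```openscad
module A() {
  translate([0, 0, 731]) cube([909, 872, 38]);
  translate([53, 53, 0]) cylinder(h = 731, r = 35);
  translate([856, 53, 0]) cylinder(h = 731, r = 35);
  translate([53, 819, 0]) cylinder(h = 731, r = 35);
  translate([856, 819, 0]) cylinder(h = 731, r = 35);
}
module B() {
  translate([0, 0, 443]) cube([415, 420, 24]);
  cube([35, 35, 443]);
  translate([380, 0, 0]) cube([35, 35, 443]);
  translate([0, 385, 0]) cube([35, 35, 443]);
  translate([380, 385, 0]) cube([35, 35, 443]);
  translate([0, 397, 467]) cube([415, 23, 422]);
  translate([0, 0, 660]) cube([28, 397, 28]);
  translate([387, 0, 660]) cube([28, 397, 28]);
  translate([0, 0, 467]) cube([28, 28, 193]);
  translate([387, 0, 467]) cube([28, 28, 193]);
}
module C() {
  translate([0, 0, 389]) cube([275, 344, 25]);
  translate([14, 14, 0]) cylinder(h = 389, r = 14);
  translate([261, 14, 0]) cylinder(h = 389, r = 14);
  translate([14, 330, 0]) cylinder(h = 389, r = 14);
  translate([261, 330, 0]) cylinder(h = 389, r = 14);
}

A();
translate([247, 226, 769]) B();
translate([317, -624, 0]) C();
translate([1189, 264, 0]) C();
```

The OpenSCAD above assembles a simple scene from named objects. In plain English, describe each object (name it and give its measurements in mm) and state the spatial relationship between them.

A is a rectangular dining table. The top is 909×872×38 mm with its upper surface at z = 769 mm. It stands on four round legs of 70 mm diameter, each leg's bounding box inset 18 mm from the nearest pair of top edges, running from the floor to the underside of the top.

B is a chair. The seat is a 415×420×24 mm slab with its top at z = 467 mm, on four 35×35 mm corner legs (flush with the seat edges, standing on z = 0). A flat backrest 23 mm thick, 422 mm tall, spans the full seat width and rises from the seat top along its +y edge, rear face flush with the rear of the seat. Two armrests of 28×28 mm section run along each side from the seat's front edge to the front of the backrest, top faces 221 mm above the seat top and outer faces flush with the seat's x-edges; a 28×28 mm post under the front of each armrest stands on the seat at the front corner.

C is a simple wooden stool: a rectangular seat 275 mm (x) by 344 mm (y), 25 mm thick, top face at z = 414 mm, on four round legs, each 28 mm in diameter. The legs rest on z = 0, each leg's axis is inset half a diameter from the nearest pair of seat edges (so the leg's bounding box is flush with the corner).

The chair is on top of the table, centred. Two stools sit around the table at the −y, +x sides.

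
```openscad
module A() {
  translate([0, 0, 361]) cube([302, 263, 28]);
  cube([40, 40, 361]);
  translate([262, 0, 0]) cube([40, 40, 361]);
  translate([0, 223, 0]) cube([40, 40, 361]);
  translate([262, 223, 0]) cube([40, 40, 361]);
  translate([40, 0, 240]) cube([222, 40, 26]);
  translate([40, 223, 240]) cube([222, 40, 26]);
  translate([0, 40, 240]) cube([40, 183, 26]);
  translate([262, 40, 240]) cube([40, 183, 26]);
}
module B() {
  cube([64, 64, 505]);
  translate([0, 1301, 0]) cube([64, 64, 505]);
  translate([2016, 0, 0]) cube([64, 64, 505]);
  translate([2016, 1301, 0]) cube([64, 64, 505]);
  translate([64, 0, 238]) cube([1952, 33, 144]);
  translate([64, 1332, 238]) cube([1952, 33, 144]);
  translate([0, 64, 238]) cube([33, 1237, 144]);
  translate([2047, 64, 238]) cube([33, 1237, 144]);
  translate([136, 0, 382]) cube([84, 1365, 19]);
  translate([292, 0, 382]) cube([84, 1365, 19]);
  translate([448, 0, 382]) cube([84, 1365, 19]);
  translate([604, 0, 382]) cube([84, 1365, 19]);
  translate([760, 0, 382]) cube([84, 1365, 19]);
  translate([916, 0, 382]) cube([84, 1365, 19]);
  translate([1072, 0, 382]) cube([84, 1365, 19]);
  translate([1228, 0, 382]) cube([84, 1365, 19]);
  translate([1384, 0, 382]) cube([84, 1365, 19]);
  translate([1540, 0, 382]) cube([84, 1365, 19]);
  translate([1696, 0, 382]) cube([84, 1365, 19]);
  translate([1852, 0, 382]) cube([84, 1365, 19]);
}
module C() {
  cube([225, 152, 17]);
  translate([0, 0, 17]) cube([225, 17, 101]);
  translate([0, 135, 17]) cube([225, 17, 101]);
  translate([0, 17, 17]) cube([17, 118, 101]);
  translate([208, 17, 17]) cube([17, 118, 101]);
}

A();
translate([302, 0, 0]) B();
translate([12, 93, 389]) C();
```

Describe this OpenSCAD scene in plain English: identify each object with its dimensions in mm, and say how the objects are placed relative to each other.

A is a simple wooden stool: a rectangular seat 302 mm (x) by 263 mm (y), 28 mm thick, top face at z = 389 mm, on four square legs, each 40×40 mm in cross-section. The legs rest on z = 0, each flush with a corner of the seat. Four stretchers, 40 mm wide and 26 mm tall, connect adjacent legs with their undersides at z = 240 mm, each running between the inner faces of the legs it joins and aligned with the legs' outer faces on the other axis.

B is a bed frame 2080 mm long (x) by 1365 mm wide (y). Four 64×64 mm corner posts, 505 mm tall, at the corners of the footprint. Four rails of 33 mm thickness and 144 mm height run between adjacent posts with their undersides at z = 238 mm, their outer faces flush with the outside of the frame (the two x-running rails run between the posts' inner faces; the two y-running rails run between the posts' inner faces). 12 slats, each 84 mm wide (x) and 19 mm thick, lie across the top of the two x-running rails, running the full 1365 mm width of the frame in y; the slats are evenly spaced along x between the inner faces of the end posts with equal gaps (rounded down to the nearest mm) at the −x end and between each pair — any rounding remainder accumulates at the +x end.

C is an open-topped rectangular box: outside dimensions 225×152×118 mm, with a uniform wall and base thickness of 17 mm. The base is a full 225×152 slab on the floor; four walls sit on top of the base. The front and back walls (the −y and +y sides) span the full width; the two side walls fit between them.

The bed frame is against the stool's +x side, with their −y faces flush. The open box is on top of the stool.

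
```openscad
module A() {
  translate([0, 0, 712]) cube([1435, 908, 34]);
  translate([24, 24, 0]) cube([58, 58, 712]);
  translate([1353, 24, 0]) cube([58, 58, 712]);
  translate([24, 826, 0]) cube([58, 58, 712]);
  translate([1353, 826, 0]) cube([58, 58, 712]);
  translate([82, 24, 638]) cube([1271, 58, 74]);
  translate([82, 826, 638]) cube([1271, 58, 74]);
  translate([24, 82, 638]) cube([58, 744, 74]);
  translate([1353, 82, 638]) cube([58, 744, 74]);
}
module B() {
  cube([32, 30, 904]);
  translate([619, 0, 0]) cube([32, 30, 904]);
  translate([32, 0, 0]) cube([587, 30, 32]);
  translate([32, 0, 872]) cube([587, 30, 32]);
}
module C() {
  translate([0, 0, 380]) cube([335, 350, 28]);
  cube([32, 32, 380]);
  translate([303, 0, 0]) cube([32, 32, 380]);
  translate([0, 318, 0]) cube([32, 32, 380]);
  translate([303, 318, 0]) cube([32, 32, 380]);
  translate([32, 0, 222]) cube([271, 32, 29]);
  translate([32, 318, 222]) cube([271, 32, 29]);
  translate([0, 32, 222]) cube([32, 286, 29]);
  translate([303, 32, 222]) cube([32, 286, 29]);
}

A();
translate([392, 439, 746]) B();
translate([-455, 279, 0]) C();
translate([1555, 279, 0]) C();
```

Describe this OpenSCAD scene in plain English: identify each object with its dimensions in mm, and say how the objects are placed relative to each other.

A is a rectangular dining table. The top is 1435×908×34 mm with its upper surface at z = 746 mm. It stands on four 58×58 mm square legs, each inset 24 mm from the nearest pair of top edges, running from the floor to the underside of the top. Four apron rails, 58 mm thick and 74 mm tall, run between adjacent legs with their top edges flush with the underside of the top and their outer faces flush with the legs' outer faces.

B is a rectangular picture frame lying in the x–z plane (depth along y). The opening is 587 mm wide (x) by 840 mm tall (z), surrounded by a border 32 mm wide on all four sides. The frame is 30 mm deep and is made of two full-height vertical stiles with two horizontal rails fitted between them.

C is a four-legged stool. The seat is 335×350 mm, 28 mm thick, top at z = 408 mm. It stands on four square legs, each 32×32 mm in cross-section, from z = 0 to the seat underside, each flush with a corner of the seat. Four stretchers, 32 mm wide and 29 mm tall, connect adjacent legs with their undersides at z = 222 mm, each running between the inner faces of the legs it joins and aligned with the legs' outer faces on the other axis.

The picture frame is on top of the table, centred. Two stools sit around the table at the −x, +x sides.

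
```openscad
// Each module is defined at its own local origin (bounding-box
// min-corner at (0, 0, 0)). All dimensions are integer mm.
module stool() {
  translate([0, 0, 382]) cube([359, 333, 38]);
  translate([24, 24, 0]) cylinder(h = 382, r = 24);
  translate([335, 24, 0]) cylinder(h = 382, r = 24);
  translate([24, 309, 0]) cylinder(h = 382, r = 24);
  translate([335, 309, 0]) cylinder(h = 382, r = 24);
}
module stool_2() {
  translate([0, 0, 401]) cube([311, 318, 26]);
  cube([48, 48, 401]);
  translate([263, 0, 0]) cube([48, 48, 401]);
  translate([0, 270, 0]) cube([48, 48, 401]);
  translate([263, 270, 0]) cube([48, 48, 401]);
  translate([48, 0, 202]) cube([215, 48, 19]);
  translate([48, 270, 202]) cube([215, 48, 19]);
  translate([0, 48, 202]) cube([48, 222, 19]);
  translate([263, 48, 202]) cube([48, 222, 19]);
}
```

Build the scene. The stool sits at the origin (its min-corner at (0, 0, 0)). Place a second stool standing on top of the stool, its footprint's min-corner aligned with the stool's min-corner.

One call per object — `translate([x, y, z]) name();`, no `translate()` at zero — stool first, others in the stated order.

stool();
translate([0, 0, 420]) stool_2();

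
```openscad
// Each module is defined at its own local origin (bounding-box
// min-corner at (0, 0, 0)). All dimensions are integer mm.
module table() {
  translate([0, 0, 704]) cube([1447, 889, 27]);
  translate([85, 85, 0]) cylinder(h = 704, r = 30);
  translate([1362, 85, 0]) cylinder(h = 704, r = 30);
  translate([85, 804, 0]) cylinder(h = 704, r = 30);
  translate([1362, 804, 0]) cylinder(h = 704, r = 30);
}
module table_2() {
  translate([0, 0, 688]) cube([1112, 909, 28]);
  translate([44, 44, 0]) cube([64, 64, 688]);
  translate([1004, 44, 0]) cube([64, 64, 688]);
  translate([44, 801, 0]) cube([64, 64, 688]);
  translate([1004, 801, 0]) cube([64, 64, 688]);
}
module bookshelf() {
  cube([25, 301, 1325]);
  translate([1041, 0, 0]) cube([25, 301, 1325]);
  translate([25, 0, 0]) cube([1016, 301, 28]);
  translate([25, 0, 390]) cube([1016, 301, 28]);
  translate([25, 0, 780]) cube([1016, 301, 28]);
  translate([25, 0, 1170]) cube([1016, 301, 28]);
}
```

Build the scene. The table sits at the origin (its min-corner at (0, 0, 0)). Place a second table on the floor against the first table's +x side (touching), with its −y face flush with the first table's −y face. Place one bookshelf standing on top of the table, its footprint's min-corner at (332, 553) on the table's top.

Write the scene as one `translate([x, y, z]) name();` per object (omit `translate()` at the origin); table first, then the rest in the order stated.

table();
translate([1447, 0, 0]) table_2();
translate([332, 553, 731]) bookshelf();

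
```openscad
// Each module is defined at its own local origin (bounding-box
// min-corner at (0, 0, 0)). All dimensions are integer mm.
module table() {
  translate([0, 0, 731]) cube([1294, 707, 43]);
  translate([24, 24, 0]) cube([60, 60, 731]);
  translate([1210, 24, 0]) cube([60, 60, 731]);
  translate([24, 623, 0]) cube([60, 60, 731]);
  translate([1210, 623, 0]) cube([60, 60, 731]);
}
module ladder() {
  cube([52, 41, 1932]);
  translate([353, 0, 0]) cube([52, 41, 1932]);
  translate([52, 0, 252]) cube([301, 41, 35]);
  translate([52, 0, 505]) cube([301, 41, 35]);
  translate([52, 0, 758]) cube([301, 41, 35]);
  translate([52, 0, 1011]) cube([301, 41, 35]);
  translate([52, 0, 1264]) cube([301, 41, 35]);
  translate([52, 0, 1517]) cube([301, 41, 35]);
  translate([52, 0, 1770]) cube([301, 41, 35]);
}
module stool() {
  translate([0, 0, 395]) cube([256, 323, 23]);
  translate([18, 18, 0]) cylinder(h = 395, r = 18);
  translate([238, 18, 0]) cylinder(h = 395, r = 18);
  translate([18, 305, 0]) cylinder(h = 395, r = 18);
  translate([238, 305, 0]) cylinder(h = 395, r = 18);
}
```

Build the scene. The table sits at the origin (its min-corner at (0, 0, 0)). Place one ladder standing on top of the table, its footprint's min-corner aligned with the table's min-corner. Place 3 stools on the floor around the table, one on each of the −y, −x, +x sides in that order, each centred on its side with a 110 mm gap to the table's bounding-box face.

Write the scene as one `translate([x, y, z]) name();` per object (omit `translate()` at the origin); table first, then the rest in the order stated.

table();
translate([0, 0, 774]) ladder();
translate([519, -433, 0]) stool();
translate([-366, 192, 0]) stool();
translate([1404, 192, 0]) stool();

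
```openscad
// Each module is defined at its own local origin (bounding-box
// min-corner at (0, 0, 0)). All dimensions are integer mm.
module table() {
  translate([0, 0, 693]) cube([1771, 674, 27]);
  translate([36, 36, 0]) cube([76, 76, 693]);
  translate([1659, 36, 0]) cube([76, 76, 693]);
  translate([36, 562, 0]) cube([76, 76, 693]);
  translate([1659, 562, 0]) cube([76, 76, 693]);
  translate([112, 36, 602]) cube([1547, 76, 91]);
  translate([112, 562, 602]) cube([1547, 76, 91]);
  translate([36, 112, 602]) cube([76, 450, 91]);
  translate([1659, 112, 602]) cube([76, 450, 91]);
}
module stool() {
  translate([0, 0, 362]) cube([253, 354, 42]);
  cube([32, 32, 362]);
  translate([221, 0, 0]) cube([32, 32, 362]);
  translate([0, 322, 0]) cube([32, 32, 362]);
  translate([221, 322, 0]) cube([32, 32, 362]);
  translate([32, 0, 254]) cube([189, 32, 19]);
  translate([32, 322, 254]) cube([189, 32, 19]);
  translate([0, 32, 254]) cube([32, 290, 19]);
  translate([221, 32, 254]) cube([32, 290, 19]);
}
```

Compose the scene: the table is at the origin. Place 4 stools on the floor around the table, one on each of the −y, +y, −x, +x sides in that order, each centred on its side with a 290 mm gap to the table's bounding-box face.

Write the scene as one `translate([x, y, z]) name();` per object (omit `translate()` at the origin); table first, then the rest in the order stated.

table();
translate([759, -644, 0]) stool();
translate([759, 964, 0]) stool();
translate([-543, 160, 0]) stool();
translate([2061, 160, 0]) stool();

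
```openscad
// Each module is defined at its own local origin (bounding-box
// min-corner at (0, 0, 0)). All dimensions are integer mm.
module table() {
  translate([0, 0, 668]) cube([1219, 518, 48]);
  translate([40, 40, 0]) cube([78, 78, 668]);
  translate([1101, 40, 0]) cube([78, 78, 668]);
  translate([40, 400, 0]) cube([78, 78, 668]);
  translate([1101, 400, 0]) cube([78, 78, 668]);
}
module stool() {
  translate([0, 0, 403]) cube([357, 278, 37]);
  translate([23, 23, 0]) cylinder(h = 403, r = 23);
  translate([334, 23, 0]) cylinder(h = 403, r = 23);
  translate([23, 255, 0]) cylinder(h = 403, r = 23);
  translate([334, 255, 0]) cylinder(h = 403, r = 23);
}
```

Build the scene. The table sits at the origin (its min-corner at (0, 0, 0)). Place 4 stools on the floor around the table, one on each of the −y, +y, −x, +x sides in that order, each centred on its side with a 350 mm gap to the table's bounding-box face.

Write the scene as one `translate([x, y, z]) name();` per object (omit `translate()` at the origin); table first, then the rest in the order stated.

table();
translate([431, -628, 0]) stool();
translate([431, 868, 0]) stool();
translate([-707, 120, 0]) stool();
translate([1569, 120, 0]) stool();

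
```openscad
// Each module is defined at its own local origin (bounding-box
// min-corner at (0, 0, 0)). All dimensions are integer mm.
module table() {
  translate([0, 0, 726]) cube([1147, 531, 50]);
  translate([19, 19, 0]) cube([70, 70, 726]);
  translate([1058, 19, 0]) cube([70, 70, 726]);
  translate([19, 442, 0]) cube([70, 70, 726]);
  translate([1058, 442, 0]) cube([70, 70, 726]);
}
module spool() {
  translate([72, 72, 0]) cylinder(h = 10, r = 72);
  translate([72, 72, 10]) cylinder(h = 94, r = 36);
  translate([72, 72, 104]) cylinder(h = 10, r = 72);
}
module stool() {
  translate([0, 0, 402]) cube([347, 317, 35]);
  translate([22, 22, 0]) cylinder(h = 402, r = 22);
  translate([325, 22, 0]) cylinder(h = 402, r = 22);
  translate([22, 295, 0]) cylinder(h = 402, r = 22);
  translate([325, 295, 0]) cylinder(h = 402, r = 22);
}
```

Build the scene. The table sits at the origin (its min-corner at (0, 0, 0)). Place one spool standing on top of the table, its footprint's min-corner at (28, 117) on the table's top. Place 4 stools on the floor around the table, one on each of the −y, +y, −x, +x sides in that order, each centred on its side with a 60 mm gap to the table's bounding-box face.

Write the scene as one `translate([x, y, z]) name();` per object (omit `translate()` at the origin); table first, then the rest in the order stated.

table();
translate([28, 117, 776]) spool();
translate([400, -377, 0]) stool();
translate([400, 591, 0]) stool();
translate([-407, 107, 0]) stool();
translate([1207, 107, 0]) stool();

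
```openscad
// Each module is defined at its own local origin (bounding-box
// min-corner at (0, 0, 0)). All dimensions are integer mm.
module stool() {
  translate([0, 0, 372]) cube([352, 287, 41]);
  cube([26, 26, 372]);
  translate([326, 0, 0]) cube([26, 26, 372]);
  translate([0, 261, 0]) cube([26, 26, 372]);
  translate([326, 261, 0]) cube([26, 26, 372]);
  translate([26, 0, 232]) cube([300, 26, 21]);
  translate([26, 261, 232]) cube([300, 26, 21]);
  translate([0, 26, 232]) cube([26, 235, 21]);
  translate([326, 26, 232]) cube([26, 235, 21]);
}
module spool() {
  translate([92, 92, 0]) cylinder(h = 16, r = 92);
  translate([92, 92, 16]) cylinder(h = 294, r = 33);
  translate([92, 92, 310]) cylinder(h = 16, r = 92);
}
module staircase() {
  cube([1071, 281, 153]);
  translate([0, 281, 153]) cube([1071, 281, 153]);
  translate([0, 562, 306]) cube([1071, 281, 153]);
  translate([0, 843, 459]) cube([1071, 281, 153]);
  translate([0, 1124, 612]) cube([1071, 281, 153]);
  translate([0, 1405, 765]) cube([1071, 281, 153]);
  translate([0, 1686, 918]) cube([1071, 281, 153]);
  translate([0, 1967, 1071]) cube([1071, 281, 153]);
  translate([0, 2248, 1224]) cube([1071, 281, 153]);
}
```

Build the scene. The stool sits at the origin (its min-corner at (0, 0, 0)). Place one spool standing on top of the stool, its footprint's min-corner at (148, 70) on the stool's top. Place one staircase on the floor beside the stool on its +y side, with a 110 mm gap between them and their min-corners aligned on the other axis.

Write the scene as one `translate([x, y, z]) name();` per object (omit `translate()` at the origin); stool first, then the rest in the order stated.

stool();
translate([148, 70, 413]) spool();
translate([0, 397, 0]) staircase();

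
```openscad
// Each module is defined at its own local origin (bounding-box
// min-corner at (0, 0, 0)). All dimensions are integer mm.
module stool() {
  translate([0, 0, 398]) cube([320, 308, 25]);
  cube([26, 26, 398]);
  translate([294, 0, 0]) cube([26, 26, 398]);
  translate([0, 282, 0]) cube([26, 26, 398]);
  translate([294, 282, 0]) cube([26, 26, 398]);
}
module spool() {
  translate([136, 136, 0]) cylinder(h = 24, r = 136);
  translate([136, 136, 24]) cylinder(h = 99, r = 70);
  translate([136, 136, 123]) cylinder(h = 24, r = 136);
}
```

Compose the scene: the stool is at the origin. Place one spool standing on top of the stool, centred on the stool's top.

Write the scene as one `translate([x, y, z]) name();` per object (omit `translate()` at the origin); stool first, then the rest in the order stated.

stool();
translate([24, 18, 423]) spool();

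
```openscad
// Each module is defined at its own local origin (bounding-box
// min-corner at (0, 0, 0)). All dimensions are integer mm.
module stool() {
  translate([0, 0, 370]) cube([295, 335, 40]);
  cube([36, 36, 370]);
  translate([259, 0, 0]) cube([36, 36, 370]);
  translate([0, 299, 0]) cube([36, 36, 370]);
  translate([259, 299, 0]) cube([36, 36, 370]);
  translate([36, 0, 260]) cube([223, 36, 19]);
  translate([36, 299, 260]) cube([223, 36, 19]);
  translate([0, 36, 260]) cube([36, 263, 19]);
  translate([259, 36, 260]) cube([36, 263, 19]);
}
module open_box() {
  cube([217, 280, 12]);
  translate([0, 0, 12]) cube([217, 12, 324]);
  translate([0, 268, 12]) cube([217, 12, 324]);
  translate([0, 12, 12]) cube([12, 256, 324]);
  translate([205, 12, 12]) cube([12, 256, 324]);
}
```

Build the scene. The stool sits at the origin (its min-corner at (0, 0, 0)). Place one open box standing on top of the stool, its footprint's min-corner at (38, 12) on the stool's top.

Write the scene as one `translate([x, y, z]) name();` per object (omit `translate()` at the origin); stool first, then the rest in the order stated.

stool();
translate([38, 12, 410]) open_box();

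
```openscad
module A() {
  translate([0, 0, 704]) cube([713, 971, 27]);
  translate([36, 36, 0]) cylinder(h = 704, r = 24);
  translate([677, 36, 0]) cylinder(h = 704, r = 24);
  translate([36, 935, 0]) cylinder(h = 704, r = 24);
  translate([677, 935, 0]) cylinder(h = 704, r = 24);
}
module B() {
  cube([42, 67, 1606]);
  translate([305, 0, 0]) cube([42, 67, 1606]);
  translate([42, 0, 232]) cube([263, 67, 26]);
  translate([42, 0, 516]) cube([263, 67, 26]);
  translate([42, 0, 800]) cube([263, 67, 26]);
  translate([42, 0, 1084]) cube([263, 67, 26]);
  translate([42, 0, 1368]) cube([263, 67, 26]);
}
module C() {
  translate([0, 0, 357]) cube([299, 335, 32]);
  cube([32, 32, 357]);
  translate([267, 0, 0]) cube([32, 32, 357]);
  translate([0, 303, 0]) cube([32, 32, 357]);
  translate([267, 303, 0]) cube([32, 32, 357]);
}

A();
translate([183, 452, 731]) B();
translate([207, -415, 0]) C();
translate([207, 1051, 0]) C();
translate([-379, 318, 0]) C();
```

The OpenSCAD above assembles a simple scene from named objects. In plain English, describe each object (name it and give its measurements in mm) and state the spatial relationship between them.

A is a table with a 713×971 mm rectangular top, 27 mm thick, top surface at z = 731 mm, supported by four round legs of 48 mm diameter, each leg's bounding box inset 12 mm from the nearest pair of top edges, running from the floor.

B is a wooden ladder with two side rails of 42×67 mm section and 1606 mm height, set 347 mm apart overall. Between them run 5 rectangular rungs (67 mm deep, 26 mm thick), front faces flush with the rails' −y face. The bottom of the first rung is 232 mm above the floor and each subsequent rung is 284 mm higher than the one below.

C is a simple wooden stool: a rectangular seat 299 mm (x) by 335 mm (y), 32 mm thick, top face at z = 389 mm, on four square legs, each 32×32 mm in cross-section. The legs rest on z = 0, each flush with a corner of the seat.

The ladder is on top of the table, centred. Three stools sit around the table at the −y, +y, −x sides.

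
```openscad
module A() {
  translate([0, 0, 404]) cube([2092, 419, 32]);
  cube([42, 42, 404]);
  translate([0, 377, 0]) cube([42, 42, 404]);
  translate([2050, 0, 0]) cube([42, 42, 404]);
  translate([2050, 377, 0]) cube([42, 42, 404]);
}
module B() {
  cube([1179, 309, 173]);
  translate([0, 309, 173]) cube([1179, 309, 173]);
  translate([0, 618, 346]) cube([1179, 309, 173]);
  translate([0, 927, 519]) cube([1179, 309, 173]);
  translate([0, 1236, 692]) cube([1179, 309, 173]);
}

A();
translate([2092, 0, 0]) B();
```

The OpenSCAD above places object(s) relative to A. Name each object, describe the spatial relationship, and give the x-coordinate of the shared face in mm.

A is a bench. B is a staircase. The staircase is against the bench's +x side, with their −y faces flush. The x-coordinate of the shared face is 2092 mm.

The bench's +x face and the staircase's −x face are both at x = 2092 mm.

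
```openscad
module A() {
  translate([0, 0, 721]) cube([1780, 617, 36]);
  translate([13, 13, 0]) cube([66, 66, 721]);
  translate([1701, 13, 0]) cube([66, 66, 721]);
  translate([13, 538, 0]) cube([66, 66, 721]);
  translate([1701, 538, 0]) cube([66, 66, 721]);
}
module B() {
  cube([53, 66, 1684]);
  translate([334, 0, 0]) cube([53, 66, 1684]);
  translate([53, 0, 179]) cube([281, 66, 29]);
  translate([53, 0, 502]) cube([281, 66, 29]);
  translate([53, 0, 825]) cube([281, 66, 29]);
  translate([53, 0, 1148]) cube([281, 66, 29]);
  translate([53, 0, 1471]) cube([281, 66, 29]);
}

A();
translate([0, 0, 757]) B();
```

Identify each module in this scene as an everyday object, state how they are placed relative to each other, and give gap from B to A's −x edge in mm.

The ladder's min-x is at 0; the table's min-x is 0; gap = 0 mm.

A is a table. B is a ladder. The ladder is on top of the table. The gap from the ladder to the table's −x edge is 0 mm.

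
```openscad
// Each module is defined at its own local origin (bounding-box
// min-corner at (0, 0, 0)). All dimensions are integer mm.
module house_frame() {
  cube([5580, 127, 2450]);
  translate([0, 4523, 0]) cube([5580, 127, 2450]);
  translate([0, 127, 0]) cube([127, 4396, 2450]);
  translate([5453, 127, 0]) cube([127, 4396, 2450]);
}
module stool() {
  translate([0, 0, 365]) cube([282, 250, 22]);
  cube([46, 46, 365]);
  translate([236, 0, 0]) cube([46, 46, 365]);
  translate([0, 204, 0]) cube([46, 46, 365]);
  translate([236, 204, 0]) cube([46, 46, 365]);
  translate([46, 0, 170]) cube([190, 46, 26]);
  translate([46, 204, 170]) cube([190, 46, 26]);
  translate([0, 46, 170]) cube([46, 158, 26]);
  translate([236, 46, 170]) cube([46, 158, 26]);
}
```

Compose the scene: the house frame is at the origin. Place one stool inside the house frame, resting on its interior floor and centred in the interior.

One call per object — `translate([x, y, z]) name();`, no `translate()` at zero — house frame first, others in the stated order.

house_frame();
translate([2649, 2200, 0]) stool();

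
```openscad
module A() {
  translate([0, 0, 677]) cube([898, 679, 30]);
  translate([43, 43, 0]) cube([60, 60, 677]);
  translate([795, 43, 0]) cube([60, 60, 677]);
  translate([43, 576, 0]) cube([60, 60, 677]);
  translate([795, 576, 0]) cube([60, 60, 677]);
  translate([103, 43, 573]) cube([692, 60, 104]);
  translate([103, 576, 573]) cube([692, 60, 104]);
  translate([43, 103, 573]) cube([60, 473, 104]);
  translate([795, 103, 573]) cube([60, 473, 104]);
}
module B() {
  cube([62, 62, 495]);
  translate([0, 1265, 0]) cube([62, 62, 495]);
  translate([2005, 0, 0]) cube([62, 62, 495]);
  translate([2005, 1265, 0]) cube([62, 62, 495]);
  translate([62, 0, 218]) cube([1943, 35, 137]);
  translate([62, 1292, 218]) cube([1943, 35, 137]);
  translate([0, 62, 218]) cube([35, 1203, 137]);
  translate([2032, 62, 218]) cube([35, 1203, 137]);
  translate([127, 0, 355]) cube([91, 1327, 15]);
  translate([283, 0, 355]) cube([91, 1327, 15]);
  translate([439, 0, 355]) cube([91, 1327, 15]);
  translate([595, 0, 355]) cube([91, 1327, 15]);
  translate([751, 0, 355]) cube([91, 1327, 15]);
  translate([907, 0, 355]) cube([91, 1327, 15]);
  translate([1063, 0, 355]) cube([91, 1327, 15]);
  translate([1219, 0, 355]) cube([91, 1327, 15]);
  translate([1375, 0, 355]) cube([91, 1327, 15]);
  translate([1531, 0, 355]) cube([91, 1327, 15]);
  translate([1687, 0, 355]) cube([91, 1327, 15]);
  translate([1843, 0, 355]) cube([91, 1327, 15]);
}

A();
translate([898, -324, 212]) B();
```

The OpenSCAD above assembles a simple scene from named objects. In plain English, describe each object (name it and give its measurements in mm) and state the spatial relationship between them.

A is a rectangular dining table. The top is 898×679×30 mm with its upper surface at z = 707 mm. It stands on four 60×60 mm square legs, each inset 43 mm from the nearest pair of top edges, running from the floor to the underside of the top. Four apron rails, 60 mm thick and 104 mm tall, run between adjacent legs with their top edges flush with the underside of the top and their outer faces flush with the legs' outer faces.

B is a bed frame 2067 mm long (x) by 1327 mm wide (y). Four 62×62 mm corner posts, 495 mm tall, at the corners of the footprint. Four rails of 35 mm thickness and 137 mm height run between adjacent posts with their undersides at z = 218 mm, their outer faces flush with the outside of the frame (the two x-running rails run between the posts' inner faces; the two y-running rails run between the posts' inner faces). 12 slats, each 91 mm wide (x) and 15 mm thick, lie across the top of the two x-running rails, running the full 1327 mm width of the frame in y; the slats are evenly spaced along x between the inner faces of the end posts with equal gaps (rounded down to the nearest mm) at the −x end and between each pair — any rounding remainder accumulates at the +x end.

The bed frame is beside the table with their tops flush at z = 707.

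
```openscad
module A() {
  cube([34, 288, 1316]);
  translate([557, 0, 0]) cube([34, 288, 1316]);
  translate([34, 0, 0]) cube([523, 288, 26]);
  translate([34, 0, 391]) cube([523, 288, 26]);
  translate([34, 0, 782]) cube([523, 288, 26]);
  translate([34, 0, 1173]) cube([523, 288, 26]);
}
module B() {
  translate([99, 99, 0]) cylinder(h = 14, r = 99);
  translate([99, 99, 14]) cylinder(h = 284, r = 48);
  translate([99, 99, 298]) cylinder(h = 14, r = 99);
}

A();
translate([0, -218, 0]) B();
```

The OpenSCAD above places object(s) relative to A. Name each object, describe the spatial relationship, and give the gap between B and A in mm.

The spool's nearest face is 20 mm from the bookshelf's −y face.

A is a bookshelf. B is a spool. The spool is on the floor beside the bookshelf on its −y side. The gap between the spool and the bookshelf is 20 mm.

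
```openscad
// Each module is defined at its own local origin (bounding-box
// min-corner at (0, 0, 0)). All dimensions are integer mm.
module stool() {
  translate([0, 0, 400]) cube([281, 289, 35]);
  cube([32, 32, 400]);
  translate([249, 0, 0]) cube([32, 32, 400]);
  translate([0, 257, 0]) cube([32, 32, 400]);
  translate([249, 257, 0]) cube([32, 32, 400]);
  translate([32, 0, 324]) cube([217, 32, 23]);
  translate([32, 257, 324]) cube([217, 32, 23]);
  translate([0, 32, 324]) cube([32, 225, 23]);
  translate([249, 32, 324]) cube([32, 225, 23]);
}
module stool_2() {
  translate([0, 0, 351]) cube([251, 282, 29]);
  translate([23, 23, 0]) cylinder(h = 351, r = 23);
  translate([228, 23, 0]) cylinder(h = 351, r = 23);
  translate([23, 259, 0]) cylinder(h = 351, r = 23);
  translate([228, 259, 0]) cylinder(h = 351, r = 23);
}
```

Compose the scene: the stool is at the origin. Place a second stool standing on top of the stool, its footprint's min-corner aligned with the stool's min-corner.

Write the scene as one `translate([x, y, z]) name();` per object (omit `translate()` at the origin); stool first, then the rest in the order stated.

stool();
translate([0, 0, 435]) stool_2();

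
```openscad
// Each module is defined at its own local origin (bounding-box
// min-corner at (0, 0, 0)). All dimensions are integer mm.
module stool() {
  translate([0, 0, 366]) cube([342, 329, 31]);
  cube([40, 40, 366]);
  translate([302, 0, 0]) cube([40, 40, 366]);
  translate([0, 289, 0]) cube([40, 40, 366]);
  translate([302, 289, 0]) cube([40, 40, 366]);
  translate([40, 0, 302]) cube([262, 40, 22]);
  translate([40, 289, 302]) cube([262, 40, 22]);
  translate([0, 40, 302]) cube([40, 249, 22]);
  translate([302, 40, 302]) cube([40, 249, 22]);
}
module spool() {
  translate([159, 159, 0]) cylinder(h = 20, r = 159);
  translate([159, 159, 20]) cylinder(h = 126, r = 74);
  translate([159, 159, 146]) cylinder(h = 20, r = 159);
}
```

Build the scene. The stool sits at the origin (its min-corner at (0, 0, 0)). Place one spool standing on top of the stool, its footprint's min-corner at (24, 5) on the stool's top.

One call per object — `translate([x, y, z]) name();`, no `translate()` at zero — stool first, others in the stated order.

stool();
translate([24, 5, 397]) spool();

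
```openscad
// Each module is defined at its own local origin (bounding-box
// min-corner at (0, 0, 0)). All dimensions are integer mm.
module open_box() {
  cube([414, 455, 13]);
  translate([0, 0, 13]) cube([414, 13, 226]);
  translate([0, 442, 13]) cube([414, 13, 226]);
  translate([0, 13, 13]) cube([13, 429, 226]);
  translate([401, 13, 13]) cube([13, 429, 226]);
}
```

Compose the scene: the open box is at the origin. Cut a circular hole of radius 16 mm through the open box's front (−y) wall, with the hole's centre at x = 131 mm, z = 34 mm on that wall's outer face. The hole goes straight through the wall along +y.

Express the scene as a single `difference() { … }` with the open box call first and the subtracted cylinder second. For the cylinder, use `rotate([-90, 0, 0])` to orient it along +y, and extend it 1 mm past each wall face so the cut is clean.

difference() {
  open_box();
  translate([131, -1, 34]) rotate([-90, 0, 0]) cylinder(h = 15, r = 16);
}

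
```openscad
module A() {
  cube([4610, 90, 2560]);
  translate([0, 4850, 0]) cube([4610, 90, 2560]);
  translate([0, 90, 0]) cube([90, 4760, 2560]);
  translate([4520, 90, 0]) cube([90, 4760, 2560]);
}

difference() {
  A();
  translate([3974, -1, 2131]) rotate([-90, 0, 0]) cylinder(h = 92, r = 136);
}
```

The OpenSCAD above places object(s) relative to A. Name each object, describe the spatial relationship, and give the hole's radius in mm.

A is a house frame. The house frame has a circular hole through its front wall. The hole's radius is 136 mm.

The subtracted cylinder has r = 136 mm.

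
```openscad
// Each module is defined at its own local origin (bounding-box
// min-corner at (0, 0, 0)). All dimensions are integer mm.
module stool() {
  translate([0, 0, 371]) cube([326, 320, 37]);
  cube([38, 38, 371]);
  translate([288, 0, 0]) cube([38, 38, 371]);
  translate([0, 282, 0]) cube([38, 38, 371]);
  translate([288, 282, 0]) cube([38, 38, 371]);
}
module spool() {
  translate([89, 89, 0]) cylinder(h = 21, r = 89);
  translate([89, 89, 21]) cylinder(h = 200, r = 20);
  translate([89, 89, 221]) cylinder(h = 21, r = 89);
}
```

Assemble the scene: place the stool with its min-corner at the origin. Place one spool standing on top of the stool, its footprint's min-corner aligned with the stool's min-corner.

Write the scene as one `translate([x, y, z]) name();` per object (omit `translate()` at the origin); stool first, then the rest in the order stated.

stool();
translate([0, 0, 408]) spool();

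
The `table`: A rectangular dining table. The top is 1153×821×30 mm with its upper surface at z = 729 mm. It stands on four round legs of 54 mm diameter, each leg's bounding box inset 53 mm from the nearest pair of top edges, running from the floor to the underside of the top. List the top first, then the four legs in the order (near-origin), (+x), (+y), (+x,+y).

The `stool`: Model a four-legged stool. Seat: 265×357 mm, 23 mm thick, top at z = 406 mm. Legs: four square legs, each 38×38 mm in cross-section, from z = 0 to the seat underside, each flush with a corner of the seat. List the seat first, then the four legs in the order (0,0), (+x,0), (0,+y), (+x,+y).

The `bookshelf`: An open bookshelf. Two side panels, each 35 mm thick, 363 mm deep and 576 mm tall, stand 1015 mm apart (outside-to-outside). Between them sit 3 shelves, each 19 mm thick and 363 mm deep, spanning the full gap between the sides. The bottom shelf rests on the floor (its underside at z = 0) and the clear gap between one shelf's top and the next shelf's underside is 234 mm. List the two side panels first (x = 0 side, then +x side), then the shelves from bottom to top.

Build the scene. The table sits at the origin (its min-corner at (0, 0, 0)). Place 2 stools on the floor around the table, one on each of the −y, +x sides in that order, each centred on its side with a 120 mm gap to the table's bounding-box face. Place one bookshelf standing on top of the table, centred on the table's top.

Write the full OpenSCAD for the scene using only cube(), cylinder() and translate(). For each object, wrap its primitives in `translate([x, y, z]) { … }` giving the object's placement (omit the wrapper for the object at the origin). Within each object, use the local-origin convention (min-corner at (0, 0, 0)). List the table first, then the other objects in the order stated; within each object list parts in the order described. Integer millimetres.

translate([0, 0, 699]) cube([1153, 821, 30]);
translate([80, 80, 0]) cylinder(h = 699, r = 27);
translate([1073, 80, 0]) cylinder(h = 699, r = 27);
translate([80, 741, 0]) cylinder(h = 699, r = 27);
translate([1073, 741, 0]) cylinder(h = 699, r = 27);
translate([444, -477, 0]) {
  translate([0, 0, 383]) cube([265, 357, 23]);
  cube([38, 38, 383]);
  translate([227, 0, 0]) cube([38, 38, 383]);
  translate([0, 319, 0]) cube([38, 38, 383]);
  translate([227, 319, 0]) cube([38, 38, 383]);
}
translate([1273, 232, 0]) {
  translate([0, 0, 383]) cube([265, 357, 23]);
  cube([38, 38, 383]);
  translate([227, 0, 0]) cube([38, 38, 383]);
  translate([0, 319, 0]) cube([38, 38, 383]);
  translate([227, 319, 0]) cube([38, 38, 383]);
}
translate([69, 229, 729]) {
  cube([35, 363, 576]);
  translate([980, 0, 0]) cube([35, 363, 576]);
  translate([35, 0, 0]) cube([945, 363, 19]);
  translate([35, 0, 253]) cube([945, 363, 19]);
  translate([35, 0, 506]) cube([945, 363, 19]);
}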